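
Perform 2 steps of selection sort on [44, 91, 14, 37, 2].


Initial: [44, 91, 14, 37, 2]
Step 1: min=2 at 4
  Swap: [2, 91, 14, 37, 44]
Step 2: min=14 at 2
  Swap: [2, 14, 91, 37, 44]

After 2 steps: [2, 14, 91, 37, 44]


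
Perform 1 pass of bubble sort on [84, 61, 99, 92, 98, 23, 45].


Initial: [84, 61, 99, 92, 98, 23, 45]
Pass 1: [61, 84, 92, 98, 23, 45, 99] (5 swaps)

After 1 pass: [61, 84, 92, 98, 23, 45, 99]


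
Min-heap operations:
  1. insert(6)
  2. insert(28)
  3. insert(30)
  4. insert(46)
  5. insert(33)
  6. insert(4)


insert(6) -> [6]
insert(28) -> [6, 28]
insert(30) -> [6, 28, 30]
insert(46) -> [6, 28, 30, 46]
insert(33) -> [6, 28, 30, 46, 33]
insert(4) -> [4, 28, 6, 46, 33, 30]

Final heap: [4, 28, 6, 46, 33, 30]


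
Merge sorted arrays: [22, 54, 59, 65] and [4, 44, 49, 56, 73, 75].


Take 4 from B
Take 22 from A
Take 44 from B
Take 49 from B
Take 54 from A
Take 56 from B
Take 59 from A
Take 65 from A

Merged: [4, 22, 44, 49, 54, 56, 59, 65, 73, 75]


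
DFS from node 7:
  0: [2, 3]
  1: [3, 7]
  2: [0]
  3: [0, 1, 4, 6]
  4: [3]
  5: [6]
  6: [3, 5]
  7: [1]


Visit 7, push [1]
Visit 1, push [3]
Visit 3, push [6, 4, 0]
Visit 0, push [2]
Visit 2, push []
Visit 4, push []
Visit 6, push [5]
Visit 5, push []

DFS order: [7, 1, 3, 0, 2, 4, 6, 5]


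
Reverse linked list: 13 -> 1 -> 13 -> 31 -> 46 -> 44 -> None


Step 1: curr=13, set curr.next=prev(None) | reversed so far: 13
Step 2: curr=1, set curr.next=prev(13) | reversed so far: 1 -> 13
Step 3: curr=13, set curr.next=prev(1) | reversed so far: 13 -> 1 -> 13
Step 4: curr=31, set curr.next=prev(13) | reversed so far: 31 -> 13 -> 1 -> 13
Step 5: curr=46, set curr.next=prev(31) | reversed so far: 46 -> 31 -> 13 -> 1 -> 13
Step 6: curr=44, set curr.next=prev(46) | reversed so far: 44 -> 46 -> 31 -> 13 -> 1 -> 13

44 -> 46 -> 31 -> 13 -> 1 -> 13 -> None


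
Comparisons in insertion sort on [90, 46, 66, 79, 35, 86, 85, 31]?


Algorithm: insertion sort
Input: [90, 46, 66, 79, 35, 86, 85, 31]
Sorted: [31, 35, 46, 66, 79, 85, 86, 90]

21


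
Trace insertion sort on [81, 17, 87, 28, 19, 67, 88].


Initial: [81, 17, 87, 28, 19, 67, 88]
Insert 17: [17, 81, 87, 28, 19, 67, 88]
Insert 87: [17, 81, 87, 28, 19, 67, 88]
Insert 28: [17, 28, 81, 87, 19, 67, 88]
Insert 19: [17, 19, 28, 81, 87, 67, 88]
Insert 67: [17, 19, 28, 67, 81, 87, 88]
Insert 88: [17, 19, 28, 67, 81, 87, 88]

Sorted: [17, 19, 28, 67, 81, 87, 88]


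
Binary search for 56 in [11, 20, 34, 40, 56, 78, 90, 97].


Step 1: lo=0, hi=7, mid=3, val=40
Step 2: lo=4, hi=7, mid=5, val=78
Step 3: lo=4, hi=4, mid=4, val=56

Found at index 4


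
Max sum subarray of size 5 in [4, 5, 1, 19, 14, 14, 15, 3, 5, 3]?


[0:5]: 43
[1:6]: 53
[2:7]: 63
[3:8]: 65
[4:9]: 51
[5:10]: 40

Max: 65 at [3:8]


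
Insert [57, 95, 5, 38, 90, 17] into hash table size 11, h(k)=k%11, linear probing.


Insert 57: h=2 -> slot 2
Insert 95: h=7 -> slot 7
Insert 5: h=5 -> slot 5
Insert 38: h=5, 1 probes -> slot 6
Insert 90: h=2, 1 probes -> slot 3
Insert 17: h=6, 2 probes -> slot 8

Table: [None, None, 57, 90, None, 5, 38, 95, 17, None, None]


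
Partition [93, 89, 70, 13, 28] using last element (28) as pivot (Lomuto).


Pivot: 28
  13 <= 28: swap -> [13, 89, 70, 93, 28]
Place pivot at 1: [13, 28, 70, 93, 89]

Partitioned: [13, 28, 70, 93, 89]


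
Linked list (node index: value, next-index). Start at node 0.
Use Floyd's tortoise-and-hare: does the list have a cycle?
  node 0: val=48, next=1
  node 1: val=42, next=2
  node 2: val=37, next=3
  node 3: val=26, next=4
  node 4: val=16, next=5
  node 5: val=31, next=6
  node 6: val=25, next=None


Floyd's tortoise (slow, +1) and hare (fast, +2):
  init: slow=0, fast=0
  step 1: slow=1, fast=2
  step 2: slow=2, fast=4
  step 3: slow=3, fast=6
  step 4: fast -> None, no cycle

Cycle: no


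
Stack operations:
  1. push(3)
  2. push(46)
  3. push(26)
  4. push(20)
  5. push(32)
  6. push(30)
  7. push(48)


push(3) -> [3]
push(46) -> [3, 46]
push(26) -> [3, 46, 26]
push(20) -> [3, 46, 26, 20]
push(32) -> [3, 46, 26, 20, 32]
push(30) -> [3, 46, 26, 20, 32, 30]
push(48) -> [3, 46, 26, 20, 32, 30, 48]

Final stack: [3, 46, 26, 20, 32, 30, 48]


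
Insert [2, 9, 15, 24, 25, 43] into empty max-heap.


Insert 2: [2]
Insert 9: [9, 2]
Insert 15: [15, 2, 9]
Insert 24: [24, 15, 9, 2]
Insert 25: [25, 24, 9, 2, 15]
Insert 43: [43, 24, 25, 2, 15, 9]

Final heap: [43, 24, 25, 2, 15, 9]


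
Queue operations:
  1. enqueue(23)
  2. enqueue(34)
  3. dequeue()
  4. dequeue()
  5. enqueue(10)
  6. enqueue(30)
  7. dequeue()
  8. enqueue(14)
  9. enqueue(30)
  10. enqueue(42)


enqueue(23) -> [23]
enqueue(34) -> [23, 34]
dequeue()->23, [34]
dequeue()->34, []
enqueue(10) -> [10]
enqueue(30) -> [10, 30]
dequeue()->10, [30]
enqueue(14) -> [30, 14]
enqueue(30) -> [30, 14, 30]
enqueue(42) -> [30, 14, 30, 42]

Final queue: [30, 14, 30, 42]


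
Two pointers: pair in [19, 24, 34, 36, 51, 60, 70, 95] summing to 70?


lo=0(19)+hi=7(95)=114
lo=0(19)+hi=6(70)=89
lo=0(19)+hi=5(60)=79
lo=0(19)+hi=4(51)=70

Yes: 19+51=70


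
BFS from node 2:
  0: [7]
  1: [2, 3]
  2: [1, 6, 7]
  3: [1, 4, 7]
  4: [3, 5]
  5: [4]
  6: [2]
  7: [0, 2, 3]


Visit 2, enqueue [1, 6, 7]
Visit 1, enqueue [3]
Visit 6, enqueue []
Visit 7, enqueue [0]
Visit 3, enqueue [4]
Visit 0, enqueue []
Visit 4, enqueue [5]
Visit 5, enqueue []

BFS order: [2, 1, 6, 7, 3, 0, 4, 5]


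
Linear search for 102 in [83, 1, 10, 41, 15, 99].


i=0: 83!=102
i=1: 1!=102
i=2: 10!=102
i=3: 41!=102
i=4: 15!=102
i=5: 99!=102

Not found, 6 comps


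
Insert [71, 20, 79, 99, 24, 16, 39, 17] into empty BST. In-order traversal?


Insert 71: root
Insert 20: L from 71
Insert 79: R from 71
Insert 99: R from 71 -> R from 79
Insert 24: L from 71 -> R from 20
Insert 16: L from 71 -> L from 20
Insert 39: L from 71 -> R from 20 -> R from 24
Insert 17: L from 71 -> L from 20 -> R from 16

In-order: [16, 17, 20, 24, 39, 71, 79, 99]


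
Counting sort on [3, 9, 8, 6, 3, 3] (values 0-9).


Input: [3, 9, 8, 6, 3, 3]
Counts: [0, 0, 0, 3, 0, 0, 1, 0, 1, 1]

Sorted: [3, 3, 3, 6, 8, 9]


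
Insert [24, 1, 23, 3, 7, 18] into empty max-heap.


Insert 24: [24]
Insert 1: [24, 1]
Insert 23: [24, 1, 23]
Insert 3: [24, 3, 23, 1]
Insert 7: [24, 7, 23, 1, 3]
Insert 18: [24, 7, 23, 1, 3, 18]

Final heap: [24, 7, 23, 1, 3, 18]


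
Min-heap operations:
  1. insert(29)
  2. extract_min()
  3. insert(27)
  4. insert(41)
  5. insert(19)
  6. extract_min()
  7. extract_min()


insert(29) -> [29]
extract_min()->29, []
insert(27) -> [27]
insert(41) -> [27, 41]
insert(19) -> [19, 41, 27]
extract_min()->19, [27, 41]
extract_min()->27, [41]

Final heap: [41]


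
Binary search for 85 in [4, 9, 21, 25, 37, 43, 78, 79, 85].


Step 1: lo=0, hi=8, mid=4, val=37
Step 2: lo=5, hi=8, mid=6, val=78
Step 3: lo=7, hi=8, mid=7, val=79
Step 4: lo=8, hi=8, mid=8, val=85

Found at index 8


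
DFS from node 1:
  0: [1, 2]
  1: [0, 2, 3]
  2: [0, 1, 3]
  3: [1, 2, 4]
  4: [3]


Visit 1, push [3, 2, 0]
Visit 0, push [2]
Visit 2, push [3]
Visit 3, push [4]
Visit 4, push []

DFS order: [1, 0, 2, 3, 4]


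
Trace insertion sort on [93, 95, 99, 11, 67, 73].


Initial: [93, 95, 99, 11, 67, 73]
Insert 95: [93, 95, 99, 11, 67, 73]
Insert 99: [93, 95, 99, 11, 67, 73]
Insert 11: [11, 93, 95, 99, 67, 73]
Insert 67: [11, 67, 93, 95, 99, 73]
Insert 73: [11, 67, 73, 93, 95, 99]

Sorted: [11, 67, 73, 93, 95, 99]


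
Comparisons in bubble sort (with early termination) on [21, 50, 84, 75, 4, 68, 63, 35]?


Algorithm: bubble sort (with early termination)
Input: [21, 50, 84, 75, 4, 68, 63, 35]
Sorted: [4, 21, 35, 50, 63, 68, 75, 84]

27


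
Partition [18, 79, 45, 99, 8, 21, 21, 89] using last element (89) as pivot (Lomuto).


Pivot: 89
  18 <= 89: advance i (no swap)
  79 <= 89: advance i (no swap)
  45 <= 89: advance i (no swap)
  8 <= 89: swap -> [18, 79, 45, 8, 99, 21, 21, 89]
  21 <= 89: swap -> [18, 79, 45, 8, 21, 99, 21, 89]
  21 <= 89: swap -> [18, 79, 45, 8, 21, 21, 99, 89]
Place pivot at 6: [18, 79, 45, 8, 21, 21, 89, 99]

Partitioned: [18, 79, 45, 8, 21, 21, 89, 99]


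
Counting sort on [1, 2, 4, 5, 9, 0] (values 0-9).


Input: [1, 2, 4, 5, 9, 0]
Counts: [1, 1, 1, 0, 1, 1, 0, 0, 0, 1]

Sorted: [0, 1, 2, 4, 5, 9]


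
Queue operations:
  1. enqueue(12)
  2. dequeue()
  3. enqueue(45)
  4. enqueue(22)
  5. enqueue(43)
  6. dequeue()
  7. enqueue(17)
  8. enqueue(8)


enqueue(12) -> [12]
dequeue()->12, []
enqueue(45) -> [45]
enqueue(22) -> [45, 22]
enqueue(43) -> [45, 22, 43]
dequeue()->45, [22, 43]
enqueue(17) -> [22, 43, 17]
enqueue(8) -> [22, 43, 17, 8]

Final queue: [22, 43, 17, 8]


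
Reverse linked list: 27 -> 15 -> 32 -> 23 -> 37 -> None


Step 1: curr=27, set curr.next=prev(None) | reversed so far: 27
Step 2: curr=15, set curr.next=prev(27) | reversed so far: 15 -> 27
Step 3: curr=32, set curr.next=prev(15) | reversed so far: 32 -> 15 -> 27
Step 4: curr=23, set curr.next=prev(32) | reversed so far: 23 -> 32 -> 15 -> 27
Step 5: curr=37, set curr.next=prev(23) | reversed so far: 37 -> 23 -> 32 -> 15 -> 27

37 -> 23 -> 32 -> 15 -> 27 -> None


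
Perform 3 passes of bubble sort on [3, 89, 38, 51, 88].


Initial: [3, 89, 38, 51, 88]
Pass 1: [3, 38, 51, 88, 89] (3 swaps)
Pass 2: [3, 38, 51, 88, 89] (0 swaps)
Pass 3: [3, 38, 51, 88, 89] (0 swaps)

After 3 passes: [3, 38, 51, 88, 89]


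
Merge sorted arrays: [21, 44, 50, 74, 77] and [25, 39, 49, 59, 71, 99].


Take 21 from A
Take 25 from B
Take 39 from B
Take 44 from A
Take 49 from B
Take 50 from A
Take 59 from B
Take 71 from B
Take 74 from A
Take 77 from A

Merged: [21, 25, 39, 44, 49, 50, 59, 71, 74, 77, 99]


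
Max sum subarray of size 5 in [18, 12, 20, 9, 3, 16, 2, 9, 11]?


[0:5]: 62
[1:6]: 60
[2:7]: 50
[3:8]: 39
[4:9]: 41

Max: 62 at [0:5]


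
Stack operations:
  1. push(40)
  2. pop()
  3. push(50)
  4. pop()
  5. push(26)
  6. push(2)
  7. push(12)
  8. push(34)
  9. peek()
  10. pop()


push(40) -> [40]
pop()->40, []
push(50) -> [50]
pop()->50, []
push(26) -> [26]
push(2) -> [26, 2]
push(12) -> [26, 2, 12]
push(34) -> [26, 2, 12, 34]
peek()->34
pop()->34, [26, 2, 12]

Final stack: [26, 2, 12]


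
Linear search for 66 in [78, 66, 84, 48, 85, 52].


i=0: 78!=66
i=1: 66==66 found!

Found at 1, 2 comps


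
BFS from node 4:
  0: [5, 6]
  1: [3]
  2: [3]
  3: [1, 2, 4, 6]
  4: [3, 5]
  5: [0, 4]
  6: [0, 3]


Visit 4, enqueue [3, 5]
Visit 3, enqueue [1, 2, 6]
Visit 5, enqueue [0]
Visit 1, enqueue []
Visit 2, enqueue []
Visit 6, enqueue []
Visit 0, enqueue []

BFS order: [4, 3, 5, 1, 2, 6, 0]


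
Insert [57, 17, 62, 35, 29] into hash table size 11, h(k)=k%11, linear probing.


Insert 57: h=2 -> slot 2
Insert 17: h=6 -> slot 6
Insert 62: h=7 -> slot 7
Insert 35: h=2, 1 probes -> slot 3
Insert 29: h=7, 1 probes -> slot 8

Table: [None, None, 57, 35, None, None, 17, 62, 29, None, None]


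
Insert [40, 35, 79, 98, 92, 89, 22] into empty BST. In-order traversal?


Insert 40: root
Insert 35: L from 40
Insert 79: R from 40
Insert 98: R from 40 -> R from 79
Insert 92: R from 40 -> R from 79 -> L from 98
Insert 89: R from 40 -> R from 79 -> L from 98 -> L from 92
Insert 22: L from 40 -> L from 35

In-order: [22, 35, 40, 79, 89, 92, 98]


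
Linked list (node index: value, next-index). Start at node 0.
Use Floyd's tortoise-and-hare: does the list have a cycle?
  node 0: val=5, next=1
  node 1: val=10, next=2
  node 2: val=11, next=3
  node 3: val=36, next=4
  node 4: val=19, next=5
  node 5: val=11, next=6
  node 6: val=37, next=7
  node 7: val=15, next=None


Floyd's tortoise (slow, +1) and hare (fast, +2):
  init: slow=0, fast=0
  step 1: slow=1, fast=2
  step 2: slow=2, fast=4
  step 3: slow=3, fast=6
  step 4: fast 6->7->None, no cycle

Cycle: no


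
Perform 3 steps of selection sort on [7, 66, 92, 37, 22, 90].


Initial: [7, 66, 92, 37, 22, 90]
Step 1: min=7 at 0
  Swap: [7, 66, 92, 37, 22, 90]
Step 2: min=22 at 4
  Swap: [7, 22, 92, 37, 66, 90]
Step 3: min=37 at 3
  Swap: [7, 22, 37, 92, 66, 90]

After 3 steps: [7, 22, 37, 92, 66, 90]


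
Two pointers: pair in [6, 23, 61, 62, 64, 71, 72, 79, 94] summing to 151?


lo=0(6)+hi=8(94)=100
lo=1(23)+hi=8(94)=117
lo=2(61)+hi=8(94)=155
lo=2(61)+hi=7(79)=140
lo=3(62)+hi=7(79)=141
lo=4(64)+hi=7(79)=143
lo=5(71)+hi=7(79)=150
lo=6(72)+hi=7(79)=151

Yes: 72+79=151


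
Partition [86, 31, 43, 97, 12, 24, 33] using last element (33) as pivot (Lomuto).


Pivot: 33
  31 <= 33: swap -> [31, 86, 43, 97, 12, 24, 33]
  12 <= 33: swap -> [31, 12, 43, 97, 86, 24, 33]
  24 <= 33: swap -> [31, 12, 24, 97, 86, 43, 33]
Place pivot at 3: [31, 12, 24, 33, 86, 43, 97]

Partitioned: [31, 12, 24, 33, 86, 43, 97]


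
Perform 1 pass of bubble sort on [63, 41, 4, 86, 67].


Initial: [63, 41, 4, 86, 67]
Pass 1: [41, 4, 63, 67, 86] (3 swaps)

After 1 pass: [41, 4, 63, 67, 86]


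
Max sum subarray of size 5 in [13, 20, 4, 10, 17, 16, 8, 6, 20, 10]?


[0:5]: 64
[1:6]: 67
[2:7]: 55
[3:8]: 57
[4:9]: 67
[5:10]: 60

Max: 67 at [1:6]


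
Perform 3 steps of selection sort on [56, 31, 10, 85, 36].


Initial: [56, 31, 10, 85, 36]
Step 1: min=10 at 2
  Swap: [10, 31, 56, 85, 36]
Step 2: min=31 at 1
  Swap: [10, 31, 56, 85, 36]
Step 3: min=36 at 4
  Swap: [10, 31, 36, 85, 56]

After 3 steps: [10, 31, 36, 85, 56]


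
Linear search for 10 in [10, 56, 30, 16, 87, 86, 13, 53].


i=0: 10==10 found!

Found at 0, 1 comps


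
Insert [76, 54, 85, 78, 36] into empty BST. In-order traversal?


Insert 76: root
Insert 54: L from 76
Insert 85: R from 76
Insert 78: R from 76 -> L from 85
Insert 36: L from 76 -> L from 54

In-order: [36, 54, 76, 78, 85]


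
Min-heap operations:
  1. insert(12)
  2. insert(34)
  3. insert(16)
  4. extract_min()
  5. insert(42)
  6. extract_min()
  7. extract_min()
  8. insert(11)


insert(12) -> [12]
insert(34) -> [12, 34]
insert(16) -> [12, 34, 16]
extract_min()->12, [16, 34]
insert(42) -> [16, 34, 42]
extract_min()->16, [34, 42]
extract_min()->34, [42]
insert(11) -> [11, 42]

Final heap: [11, 42]


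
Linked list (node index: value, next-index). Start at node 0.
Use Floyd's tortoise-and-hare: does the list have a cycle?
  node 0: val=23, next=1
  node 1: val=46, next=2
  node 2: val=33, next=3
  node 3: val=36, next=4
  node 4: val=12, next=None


Floyd's tortoise (slow, +1) and hare (fast, +2):
  init: slow=0, fast=0
  step 1: slow=1, fast=2
  step 2: slow=2, fast=4
  step 3: fast -> None, no cycle

Cycle: no


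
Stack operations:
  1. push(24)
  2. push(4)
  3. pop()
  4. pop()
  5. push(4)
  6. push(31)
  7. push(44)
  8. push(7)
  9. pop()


push(24) -> [24]
push(4) -> [24, 4]
pop()->4, [24]
pop()->24, []
push(4) -> [4]
push(31) -> [4, 31]
push(44) -> [4, 31, 44]
push(7) -> [4, 31, 44, 7]
pop()->7, [4, 31, 44]

Final stack: [4, 31, 44]


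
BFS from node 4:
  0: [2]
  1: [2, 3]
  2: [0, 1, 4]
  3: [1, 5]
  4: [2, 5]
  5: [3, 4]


Visit 4, enqueue [2, 5]
Visit 2, enqueue [0, 1]
Visit 5, enqueue [3]
Visit 0, enqueue []
Visit 1, enqueue []
Visit 3, enqueue []

BFS order: [4, 2, 5, 0, 1, 3]


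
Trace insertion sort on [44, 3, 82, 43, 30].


Initial: [44, 3, 82, 43, 30]
Insert 3: [3, 44, 82, 43, 30]
Insert 82: [3, 44, 82, 43, 30]
Insert 43: [3, 43, 44, 82, 30]
Insert 30: [3, 30, 43, 44, 82]

Sorted: [3, 30, 43, 44, 82]


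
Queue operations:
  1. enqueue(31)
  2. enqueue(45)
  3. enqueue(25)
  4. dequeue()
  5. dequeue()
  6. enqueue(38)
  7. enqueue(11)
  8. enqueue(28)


enqueue(31) -> [31]
enqueue(45) -> [31, 45]
enqueue(25) -> [31, 45, 25]
dequeue()->31, [45, 25]
dequeue()->45, [25]
enqueue(38) -> [25, 38]
enqueue(11) -> [25, 38, 11]
enqueue(28) -> [25, 38, 11, 28]

Final queue: [25, 38, 11, 28]


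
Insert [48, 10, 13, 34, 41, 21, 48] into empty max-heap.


Insert 48: [48]
Insert 10: [48, 10]
Insert 13: [48, 10, 13]
Insert 34: [48, 34, 13, 10]
Insert 41: [48, 41, 13, 10, 34]
Insert 21: [48, 41, 21, 10, 34, 13]
Insert 48: [48, 41, 48, 10, 34, 13, 21]

Final heap: [48, 41, 48, 10, 34, 13, 21]


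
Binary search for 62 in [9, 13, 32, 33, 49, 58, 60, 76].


Step 1: lo=0, hi=7, mid=3, val=33
Step 2: lo=4, hi=7, mid=5, val=58
Step 3: lo=6, hi=7, mid=6, val=60
Step 4: lo=7, hi=7, mid=7, val=76

Not found


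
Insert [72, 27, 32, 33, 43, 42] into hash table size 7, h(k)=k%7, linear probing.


Insert 72: h=2 -> slot 2
Insert 27: h=6 -> slot 6
Insert 32: h=4 -> slot 4
Insert 33: h=5 -> slot 5
Insert 43: h=1 -> slot 1
Insert 42: h=0 -> slot 0

Table: [42, 43, 72, None, 32, 33, 27]


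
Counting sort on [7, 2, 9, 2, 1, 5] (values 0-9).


Input: [7, 2, 9, 2, 1, 5]
Counts: [0, 1, 2, 0, 0, 1, 0, 1, 0, 1]

Sorted: [1, 2, 2, 5, 7, 9]


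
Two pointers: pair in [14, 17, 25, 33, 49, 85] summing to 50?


lo=0(14)+hi=5(85)=99
lo=0(14)+hi=4(49)=63
lo=0(14)+hi=3(33)=47
lo=1(17)+hi=3(33)=50

Yes: 17+33=50


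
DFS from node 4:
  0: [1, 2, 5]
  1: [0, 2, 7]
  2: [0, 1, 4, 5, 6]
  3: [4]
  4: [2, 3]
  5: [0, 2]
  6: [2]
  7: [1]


Visit 4, push [3, 2]
Visit 2, push [6, 5, 1, 0]
Visit 0, push [5, 1]
Visit 1, push [7]
Visit 7, push []
Visit 5, push []
Visit 6, push []
Visit 3, push []

DFS order: [4, 2, 0, 1, 7, 5, 6, 3]


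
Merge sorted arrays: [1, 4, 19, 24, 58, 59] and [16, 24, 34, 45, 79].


Take 1 from A
Take 4 from A
Take 16 from B
Take 19 from A
Take 24 from A
Take 24 from B
Take 34 from B
Take 45 from B
Take 58 from A
Take 59 from A

Merged: [1, 4, 16, 19, 24, 24, 34, 45, 58, 59, 79]


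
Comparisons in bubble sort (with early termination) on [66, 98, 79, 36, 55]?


Algorithm: bubble sort (with early termination)
Input: [66, 98, 79, 36, 55]
Sorted: [36, 55, 66, 79, 98]

10


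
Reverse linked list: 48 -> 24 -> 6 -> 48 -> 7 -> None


Step 1: curr=48, set curr.next=prev(None) | reversed so far: 48
Step 2: curr=24, set curr.next=prev(48) | reversed so far: 24 -> 48
Step 3: curr=6, set curr.next=prev(24) | reversed so far: 6 -> 24 -> 48
Step 4: curr=48, set curr.next=prev(6) | reversed so far: 48 -> 6 -> 24 -> 48
Step 5: curr=7, set curr.next=prev(48) | reversed so far: 7 -> 48 -> 6 -> 24 -> 48

7 -> 48 -> 6 -> 24 -> 48 -> None


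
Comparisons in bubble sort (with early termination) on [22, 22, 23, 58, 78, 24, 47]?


Algorithm: bubble sort (with early termination)
Input: [22, 22, 23, 58, 78, 24, 47]
Sorted: [22, 22, 23, 24, 47, 58, 78]

15


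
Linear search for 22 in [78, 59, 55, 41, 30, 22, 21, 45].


i=0: 78!=22
i=1: 59!=22
i=2: 55!=22
i=3: 41!=22
i=4: 30!=22
i=5: 22==22 found!

Found at 5, 6 comps


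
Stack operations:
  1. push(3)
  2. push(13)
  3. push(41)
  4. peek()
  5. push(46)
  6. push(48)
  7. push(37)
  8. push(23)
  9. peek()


push(3) -> [3]
push(13) -> [3, 13]
push(41) -> [3, 13, 41]
peek()->41
push(46) -> [3, 13, 41, 46]
push(48) -> [3, 13, 41, 46, 48]
push(37) -> [3, 13, 41, 46, 48, 37]
push(23) -> [3, 13, 41, 46, 48, 37, 23]
peek()->23

Final stack: [3, 13, 41, 46, 48, 37, 23]


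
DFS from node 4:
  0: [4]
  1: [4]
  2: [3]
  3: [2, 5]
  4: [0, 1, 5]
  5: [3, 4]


Visit 4, push [5, 1, 0]
Visit 0, push []
Visit 1, push []
Visit 5, push [3]
Visit 3, push [2]
Visit 2, push []

DFS order: [4, 0, 1, 5, 3, 2]


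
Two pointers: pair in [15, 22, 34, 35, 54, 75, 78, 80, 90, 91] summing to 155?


lo=0(15)+hi=9(91)=106
lo=1(22)+hi=9(91)=113
lo=2(34)+hi=9(91)=125
lo=3(35)+hi=9(91)=126
lo=4(54)+hi=9(91)=145
lo=5(75)+hi=9(91)=166
lo=5(75)+hi=8(90)=165
lo=5(75)+hi=7(80)=155

Yes: 75+80=155


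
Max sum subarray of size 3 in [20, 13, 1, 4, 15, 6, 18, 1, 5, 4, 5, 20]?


[0:3]: 34
[1:4]: 18
[2:5]: 20
[3:6]: 25
[4:7]: 39
[5:8]: 25
[6:9]: 24
[7:10]: 10
[8:11]: 14
[9:12]: 29

Max: 39 at [4:7]


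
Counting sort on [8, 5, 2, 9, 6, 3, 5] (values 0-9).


Input: [8, 5, 2, 9, 6, 3, 5]
Counts: [0, 0, 1, 1, 0, 2, 1, 0, 1, 1]

Sorted: [2, 3, 5, 5, 6, 8, 9]


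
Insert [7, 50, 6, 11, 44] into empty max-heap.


Insert 7: [7]
Insert 50: [50, 7]
Insert 6: [50, 7, 6]
Insert 11: [50, 11, 6, 7]
Insert 44: [50, 44, 6, 7, 11]

Final heap: [50, 44, 6, 7, 11]


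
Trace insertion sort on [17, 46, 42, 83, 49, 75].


Initial: [17, 46, 42, 83, 49, 75]
Insert 46: [17, 46, 42, 83, 49, 75]
Insert 42: [17, 42, 46, 83, 49, 75]
Insert 83: [17, 42, 46, 83, 49, 75]
Insert 49: [17, 42, 46, 49, 83, 75]
Insert 75: [17, 42, 46, 49, 75, 83]

Sorted: [17, 42, 46, 49, 75, 83]


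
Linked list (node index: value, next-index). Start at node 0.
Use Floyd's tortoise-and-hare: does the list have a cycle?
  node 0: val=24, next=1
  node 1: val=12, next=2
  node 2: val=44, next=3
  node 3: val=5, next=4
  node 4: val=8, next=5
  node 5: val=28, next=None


Floyd's tortoise (slow, +1) and hare (fast, +2):
  init: slow=0, fast=0
  step 1: slow=1, fast=2
  step 2: slow=2, fast=4
  step 3: fast 4->5->None, no cycle

Cycle: no


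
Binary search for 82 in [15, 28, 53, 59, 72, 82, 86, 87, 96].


Step 1: lo=0, hi=8, mid=4, val=72
Step 2: lo=5, hi=8, mid=6, val=86
Step 3: lo=5, hi=5, mid=5, val=82

Found at index 5


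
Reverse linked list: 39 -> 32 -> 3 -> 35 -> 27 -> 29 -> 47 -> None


Step 1: curr=39, set curr.next=prev(None) | reversed so far: 39
Step 2: curr=32, set curr.next=prev(39) | reversed so far: 32 -> 39
Step 3: curr=3, set curr.next=prev(32) | reversed so far: 3 -> 32 -> 39
Step 4: curr=35, set curr.next=prev(3) | reversed so far: 35 -> 3 -> 32 -> 39
Step 5: curr=27, set curr.next=prev(35) | reversed so far: 27 -> 35 -> 3 -> 32 -> 39
Step 6: curr=29, set curr.next=prev(27) | reversed so far: 29 -> 27 -> 35 -> 3 -> 32 -> 39
Step 7: curr=47, set curr.next=prev(29) | reversed so far: 47 -> 29 -> 27 -> 35 -> 3 -> 32 -> 39

47 -> 29 -> 27 -> 35 -> 3 -> 32 -> 39 -> None


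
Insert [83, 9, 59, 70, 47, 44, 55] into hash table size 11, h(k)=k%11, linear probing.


Insert 83: h=6 -> slot 6
Insert 9: h=9 -> slot 9
Insert 59: h=4 -> slot 4
Insert 70: h=4, 1 probes -> slot 5
Insert 47: h=3 -> slot 3
Insert 44: h=0 -> slot 0
Insert 55: h=0, 1 probes -> slot 1

Table: [44, 55, None, 47, 59, 70, 83, None, None, 9, None]


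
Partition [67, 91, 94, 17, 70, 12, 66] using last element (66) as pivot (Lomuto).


Pivot: 66
  17 <= 66: swap -> [17, 91, 94, 67, 70, 12, 66]
  12 <= 66: swap -> [17, 12, 94, 67, 70, 91, 66]
Place pivot at 2: [17, 12, 66, 67, 70, 91, 94]

Partitioned: [17, 12, 66, 67, 70, 91, 94]


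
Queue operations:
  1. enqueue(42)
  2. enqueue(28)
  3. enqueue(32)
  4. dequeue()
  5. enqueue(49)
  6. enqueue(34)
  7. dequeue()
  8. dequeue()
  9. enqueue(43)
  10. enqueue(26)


enqueue(42) -> [42]
enqueue(28) -> [42, 28]
enqueue(32) -> [42, 28, 32]
dequeue()->42, [28, 32]
enqueue(49) -> [28, 32, 49]
enqueue(34) -> [28, 32, 49, 34]
dequeue()->28, [32, 49, 34]
dequeue()->32, [49, 34]
enqueue(43) -> [49, 34, 43]
enqueue(26) -> [49, 34, 43, 26]

Final queue: [49, 34, 43, 26]


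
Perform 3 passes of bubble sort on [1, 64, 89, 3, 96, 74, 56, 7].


Initial: [1, 64, 89, 3, 96, 74, 56, 7]
Pass 1: [1, 64, 3, 89, 74, 56, 7, 96] (4 swaps)
Pass 2: [1, 3, 64, 74, 56, 7, 89, 96] (4 swaps)
Pass 3: [1, 3, 64, 56, 7, 74, 89, 96] (2 swaps)

After 3 passes: [1, 3, 64, 56, 7, 74, 89, 96]


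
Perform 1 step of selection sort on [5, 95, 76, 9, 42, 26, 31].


Initial: [5, 95, 76, 9, 42, 26, 31]
Step 1: min=5 at 0
  Swap: [5, 95, 76, 9, 42, 26, 31]

After 1 step: [5, 95, 76, 9, 42, 26, 31]


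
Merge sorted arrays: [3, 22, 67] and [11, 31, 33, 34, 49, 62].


Take 3 from A
Take 11 from B
Take 22 from A
Take 31 from B
Take 33 from B
Take 34 from B
Take 49 from B
Take 62 from B

Merged: [3, 11, 22, 31, 33, 34, 49, 62, 67]


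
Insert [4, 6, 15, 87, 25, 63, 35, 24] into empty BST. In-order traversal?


Insert 4: root
Insert 6: R from 4
Insert 15: R from 4 -> R from 6
Insert 87: R from 4 -> R from 6 -> R from 15
Insert 25: R from 4 -> R from 6 -> R from 15 -> L from 87
Insert 63: R from 4 -> R from 6 -> R from 15 -> L from 87 -> R from 25
Insert 35: R from 4 -> R from 6 -> R from 15 -> L from 87 -> R from 25 -> L from 63
Insert 24: R from 4 -> R from 6 -> R from 15 -> L from 87 -> L from 25

In-order: [4, 6, 15, 24, 25, 35, 63, 87]


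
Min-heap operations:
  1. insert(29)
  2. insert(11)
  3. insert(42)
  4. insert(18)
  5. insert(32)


insert(29) -> [29]
insert(11) -> [11, 29]
insert(42) -> [11, 29, 42]
insert(18) -> [11, 18, 42, 29]
insert(32) -> [11, 18, 42, 29, 32]

Final heap: [11, 18, 42, 29, 32]


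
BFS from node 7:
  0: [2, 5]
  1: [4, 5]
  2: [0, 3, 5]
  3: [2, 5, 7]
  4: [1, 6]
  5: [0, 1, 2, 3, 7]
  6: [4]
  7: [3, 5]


Visit 7, enqueue [3, 5]
Visit 3, enqueue [2]
Visit 5, enqueue [0, 1]
Visit 2, enqueue []
Visit 0, enqueue []
Visit 1, enqueue [4]
Visit 4, enqueue [6]
Visit 6, enqueue []

BFS order: [7, 3, 5, 2, 0, 1, 4, 6]


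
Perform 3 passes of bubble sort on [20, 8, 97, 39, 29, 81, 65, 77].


Initial: [20, 8, 97, 39, 29, 81, 65, 77]
Pass 1: [8, 20, 39, 29, 81, 65, 77, 97] (6 swaps)
Pass 2: [8, 20, 29, 39, 65, 77, 81, 97] (3 swaps)
Pass 3: [8, 20, 29, 39, 65, 77, 81, 97] (0 swaps)

After 3 passes: [8, 20, 29, 39, 65, 77, 81, 97]


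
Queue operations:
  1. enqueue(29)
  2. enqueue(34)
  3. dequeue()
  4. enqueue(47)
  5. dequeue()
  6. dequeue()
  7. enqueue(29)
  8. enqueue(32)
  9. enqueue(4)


enqueue(29) -> [29]
enqueue(34) -> [29, 34]
dequeue()->29, [34]
enqueue(47) -> [34, 47]
dequeue()->34, [47]
dequeue()->47, []
enqueue(29) -> [29]
enqueue(32) -> [29, 32]
enqueue(4) -> [29, 32, 4]

Final queue: [29, 32, 4]


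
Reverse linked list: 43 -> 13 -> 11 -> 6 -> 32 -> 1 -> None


Step 1: curr=43, set curr.next=prev(None) | reversed so far: 43
Step 2: curr=13, set curr.next=prev(43) | reversed so far: 13 -> 43
Step 3: curr=11, set curr.next=prev(13) | reversed so far: 11 -> 13 -> 43
Step 4: curr=6, set curr.next=prev(11) | reversed so far: 6 -> 11 -> 13 -> 43
Step 5: curr=32, set curr.next=prev(6) | reversed so far: 32 -> 6 -> 11 -> 13 -> 43
Step 6: curr=1, set curr.next=prev(32) | reversed so far: 1 -> 32 -> 6 -> 11 -> 13 -> 43

1 -> 32 -> 6 -> 11 -> 13 -> 43 -> None


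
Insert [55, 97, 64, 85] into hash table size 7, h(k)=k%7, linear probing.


Insert 55: h=6 -> slot 6
Insert 97: h=6, 1 probes -> slot 0
Insert 64: h=1 -> slot 1
Insert 85: h=1, 1 probes -> slot 2

Table: [97, 64, 85, None, None, None, 55]


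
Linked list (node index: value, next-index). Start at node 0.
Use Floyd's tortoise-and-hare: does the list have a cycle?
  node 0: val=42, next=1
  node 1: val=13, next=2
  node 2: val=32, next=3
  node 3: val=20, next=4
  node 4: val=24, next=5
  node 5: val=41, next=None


Floyd's tortoise (slow, +1) and hare (fast, +2):
  init: slow=0, fast=0
  step 1: slow=1, fast=2
  step 2: slow=2, fast=4
  step 3: fast 4->5->None, no cycle

Cycle: no


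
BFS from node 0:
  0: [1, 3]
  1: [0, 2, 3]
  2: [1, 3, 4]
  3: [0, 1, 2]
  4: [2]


Visit 0, enqueue [1, 3]
Visit 1, enqueue [2]
Visit 3, enqueue []
Visit 2, enqueue [4]
Visit 4, enqueue []

BFS order: [0, 1, 3, 2, 4]


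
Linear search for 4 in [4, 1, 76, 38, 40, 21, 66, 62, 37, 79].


i=0: 4==4 found!

Found at 0, 1 comps


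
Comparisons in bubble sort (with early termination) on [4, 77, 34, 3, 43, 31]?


Algorithm: bubble sort (with early termination)
Input: [4, 77, 34, 3, 43, 31]
Sorted: [3, 4, 31, 34, 43, 77]

14


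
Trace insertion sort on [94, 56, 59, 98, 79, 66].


Initial: [94, 56, 59, 98, 79, 66]
Insert 56: [56, 94, 59, 98, 79, 66]
Insert 59: [56, 59, 94, 98, 79, 66]
Insert 98: [56, 59, 94, 98, 79, 66]
Insert 79: [56, 59, 79, 94, 98, 66]
Insert 66: [56, 59, 66, 79, 94, 98]

Sorted: [56, 59, 66, 79, 94, 98]


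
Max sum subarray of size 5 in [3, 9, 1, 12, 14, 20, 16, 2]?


[0:5]: 39
[1:6]: 56
[2:7]: 63
[3:8]: 64

Max: 64 at [3:8]


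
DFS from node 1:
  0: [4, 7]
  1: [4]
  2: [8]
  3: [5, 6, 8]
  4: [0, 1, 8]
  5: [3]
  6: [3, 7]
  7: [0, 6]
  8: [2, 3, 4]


Visit 1, push [4]
Visit 4, push [8, 0]
Visit 0, push [7]
Visit 7, push [6]
Visit 6, push [3]
Visit 3, push [8, 5]
Visit 5, push []
Visit 8, push [2]
Visit 2, push []

DFS order: [1, 4, 0, 7, 6, 3, 5, 8, 2]


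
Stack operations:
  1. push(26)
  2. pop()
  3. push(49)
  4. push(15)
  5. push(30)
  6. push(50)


push(26) -> [26]
pop()->26, []
push(49) -> [49]
push(15) -> [49, 15]
push(30) -> [49, 15, 30]
push(50) -> [49, 15, 30, 50]

Final stack: [49, 15, 30, 50]


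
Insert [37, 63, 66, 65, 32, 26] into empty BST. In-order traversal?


Insert 37: root
Insert 63: R from 37
Insert 66: R from 37 -> R from 63
Insert 65: R from 37 -> R from 63 -> L from 66
Insert 32: L from 37
Insert 26: L from 37 -> L from 32

In-order: [26, 32, 37, 63, 65, 66]


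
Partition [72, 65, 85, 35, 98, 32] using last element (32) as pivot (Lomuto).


Pivot: 32
Place pivot at 0: [32, 65, 85, 35, 98, 72]

Partitioned: [32, 65, 85, 35, 98, 72]


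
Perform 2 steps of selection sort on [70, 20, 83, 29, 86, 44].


Initial: [70, 20, 83, 29, 86, 44]
Step 1: min=20 at 1
  Swap: [20, 70, 83, 29, 86, 44]
Step 2: min=29 at 3
  Swap: [20, 29, 83, 70, 86, 44]

After 2 steps: [20, 29, 83, 70, 86, 44]


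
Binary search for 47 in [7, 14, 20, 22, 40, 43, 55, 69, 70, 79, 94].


Step 1: lo=0, hi=10, mid=5, val=43
Step 2: lo=6, hi=10, mid=8, val=70
Step 3: lo=6, hi=7, mid=6, val=55

Not found


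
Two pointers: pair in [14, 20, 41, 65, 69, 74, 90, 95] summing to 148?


lo=0(14)+hi=7(95)=109
lo=1(20)+hi=7(95)=115
lo=2(41)+hi=7(95)=136
lo=3(65)+hi=7(95)=160
lo=3(65)+hi=6(90)=155
lo=3(65)+hi=5(74)=139
lo=4(69)+hi=5(74)=143

No pair found


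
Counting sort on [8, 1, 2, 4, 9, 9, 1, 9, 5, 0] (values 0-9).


Input: [8, 1, 2, 4, 9, 9, 1, 9, 5, 0]
Counts: [1, 2, 1, 0, 1, 1, 0, 0, 1, 3]

Sorted: [0, 1, 1, 2, 4, 5, 8, 9, 9, 9]


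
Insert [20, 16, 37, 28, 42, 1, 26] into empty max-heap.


Insert 20: [20]
Insert 16: [20, 16]
Insert 37: [37, 16, 20]
Insert 28: [37, 28, 20, 16]
Insert 42: [42, 37, 20, 16, 28]
Insert 1: [42, 37, 20, 16, 28, 1]
Insert 26: [42, 37, 26, 16, 28, 1, 20]

Final heap: [42, 37, 26, 16, 28, 1, 20]


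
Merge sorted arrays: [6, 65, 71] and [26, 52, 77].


Take 6 from A
Take 26 from B
Take 52 from B
Take 65 from A
Take 71 from A

Merged: [6, 26, 52, 65, 71, 77]


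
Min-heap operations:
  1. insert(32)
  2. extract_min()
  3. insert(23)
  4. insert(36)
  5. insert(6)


insert(32) -> [32]
extract_min()->32, []
insert(23) -> [23]
insert(36) -> [23, 36]
insert(6) -> [6, 36, 23]

Final heap: [6, 36, 23]


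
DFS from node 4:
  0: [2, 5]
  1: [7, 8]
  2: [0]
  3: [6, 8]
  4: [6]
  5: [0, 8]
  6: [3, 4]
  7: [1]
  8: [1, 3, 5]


Visit 4, push [6]
Visit 6, push [3]
Visit 3, push [8]
Visit 8, push [5, 1]
Visit 1, push [7]
Visit 7, push []
Visit 5, push [0]
Visit 0, push [2]
Visit 2, push []

DFS order: [4, 6, 3, 8, 1, 7, 5, 0, 2]


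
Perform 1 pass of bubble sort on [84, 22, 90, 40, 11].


Initial: [84, 22, 90, 40, 11]
Pass 1: [22, 84, 40, 11, 90] (3 swaps)

After 1 pass: [22, 84, 40, 11, 90]


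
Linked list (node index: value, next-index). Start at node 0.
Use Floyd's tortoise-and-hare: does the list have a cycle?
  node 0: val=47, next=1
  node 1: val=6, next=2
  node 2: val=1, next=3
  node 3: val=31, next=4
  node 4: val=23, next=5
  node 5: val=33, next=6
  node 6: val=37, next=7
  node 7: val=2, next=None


Floyd's tortoise (slow, +1) and hare (fast, +2):
  init: slow=0, fast=0
  step 1: slow=1, fast=2
  step 2: slow=2, fast=4
  step 3: slow=3, fast=6
  step 4: fast 6->7->None, no cycle

Cycle: no


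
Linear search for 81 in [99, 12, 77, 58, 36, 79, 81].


i=0: 99!=81
i=1: 12!=81
i=2: 77!=81
i=3: 58!=81
i=4: 36!=81
i=5: 79!=81
i=6: 81==81 found!

Found at 6, 7 comps


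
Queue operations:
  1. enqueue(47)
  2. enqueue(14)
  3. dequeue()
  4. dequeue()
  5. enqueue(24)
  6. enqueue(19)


enqueue(47) -> [47]
enqueue(14) -> [47, 14]
dequeue()->47, [14]
dequeue()->14, []
enqueue(24) -> [24]
enqueue(19) -> [24, 19]

Final queue: [24, 19]


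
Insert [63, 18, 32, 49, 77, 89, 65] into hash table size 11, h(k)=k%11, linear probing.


Insert 63: h=8 -> slot 8
Insert 18: h=7 -> slot 7
Insert 32: h=10 -> slot 10
Insert 49: h=5 -> slot 5
Insert 77: h=0 -> slot 0
Insert 89: h=1 -> slot 1
Insert 65: h=10, 3 probes -> slot 2

Table: [77, 89, 65, None, None, 49, None, 18, 63, None, 32]


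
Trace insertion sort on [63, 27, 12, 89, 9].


Initial: [63, 27, 12, 89, 9]
Insert 27: [27, 63, 12, 89, 9]
Insert 12: [12, 27, 63, 89, 9]
Insert 89: [12, 27, 63, 89, 9]
Insert 9: [9, 12, 27, 63, 89]

Sorted: [9, 12, 27, 63, 89]


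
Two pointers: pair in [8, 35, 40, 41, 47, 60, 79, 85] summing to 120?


lo=0(8)+hi=7(85)=93
lo=1(35)+hi=7(85)=120

Yes: 35+85=120


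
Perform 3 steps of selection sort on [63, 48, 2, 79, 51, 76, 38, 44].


Initial: [63, 48, 2, 79, 51, 76, 38, 44]
Step 1: min=2 at 2
  Swap: [2, 48, 63, 79, 51, 76, 38, 44]
Step 2: min=38 at 6
  Swap: [2, 38, 63, 79, 51, 76, 48, 44]
Step 3: min=44 at 7
  Swap: [2, 38, 44, 79, 51, 76, 48, 63]

After 3 steps: [2, 38, 44, 79, 51, 76, 48, 63]


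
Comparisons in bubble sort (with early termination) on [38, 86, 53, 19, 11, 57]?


Algorithm: bubble sort (with early termination)
Input: [38, 86, 53, 19, 11, 57]
Sorted: [11, 19, 38, 53, 57, 86]

15


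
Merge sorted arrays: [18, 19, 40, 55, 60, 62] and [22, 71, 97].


Take 18 from A
Take 19 from A
Take 22 from B
Take 40 from A
Take 55 from A
Take 60 from A
Take 62 from A

Merged: [18, 19, 22, 40, 55, 60, 62, 71, 97]


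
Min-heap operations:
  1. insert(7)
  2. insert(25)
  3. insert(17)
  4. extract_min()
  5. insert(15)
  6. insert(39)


insert(7) -> [7]
insert(25) -> [7, 25]
insert(17) -> [7, 25, 17]
extract_min()->7, [17, 25]
insert(15) -> [15, 25, 17]
insert(39) -> [15, 25, 17, 39]

Final heap: [15, 25, 17, 39]


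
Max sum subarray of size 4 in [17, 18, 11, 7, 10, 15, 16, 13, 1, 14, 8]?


[0:4]: 53
[1:5]: 46
[2:6]: 43
[3:7]: 48
[4:8]: 54
[5:9]: 45
[6:10]: 44
[7:11]: 36

Max: 54 at [4:8]


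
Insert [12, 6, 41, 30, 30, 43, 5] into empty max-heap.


Insert 12: [12]
Insert 6: [12, 6]
Insert 41: [41, 6, 12]
Insert 30: [41, 30, 12, 6]
Insert 30: [41, 30, 12, 6, 30]
Insert 43: [43, 30, 41, 6, 30, 12]
Insert 5: [43, 30, 41, 6, 30, 12, 5]

Final heap: [43, 30, 41, 6, 30, 12, 5]


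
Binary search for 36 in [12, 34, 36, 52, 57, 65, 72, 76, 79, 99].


Step 1: lo=0, hi=9, mid=4, val=57
Step 2: lo=0, hi=3, mid=1, val=34
Step 3: lo=2, hi=3, mid=2, val=36

Found at index 2


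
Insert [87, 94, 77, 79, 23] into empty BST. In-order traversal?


Insert 87: root
Insert 94: R from 87
Insert 77: L from 87
Insert 79: L from 87 -> R from 77
Insert 23: L from 87 -> L from 77

In-order: [23, 77, 79, 87, 94]


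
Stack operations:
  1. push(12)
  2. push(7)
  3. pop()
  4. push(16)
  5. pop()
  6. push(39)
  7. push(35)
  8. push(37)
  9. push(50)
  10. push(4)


push(12) -> [12]
push(7) -> [12, 7]
pop()->7, [12]
push(16) -> [12, 16]
pop()->16, [12]
push(39) -> [12, 39]
push(35) -> [12, 39, 35]
push(37) -> [12, 39, 35, 37]
push(50) -> [12, 39, 35, 37, 50]
push(4) -> [12, 39, 35, 37, 50, 4]

Final stack: [12, 39, 35, 37, 50, 4]


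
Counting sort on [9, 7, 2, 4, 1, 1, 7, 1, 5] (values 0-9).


Input: [9, 7, 2, 4, 1, 1, 7, 1, 5]
Counts: [0, 3, 1, 0, 1, 1, 0, 2, 0, 1]

Sorted: [1, 1, 1, 2, 4, 5, 7, 7, 9]


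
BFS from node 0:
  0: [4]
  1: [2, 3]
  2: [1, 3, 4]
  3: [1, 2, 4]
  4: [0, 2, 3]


Visit 0, enqueue [4]
Visit 4, enqueue [2, 3]
Visit 2, enqueue [1]
Visit 3, enqueue []
Visit 1, enqueue []

BFS order: [0, 4, 2, 3, 1]


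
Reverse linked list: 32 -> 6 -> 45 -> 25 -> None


Step 1: curr=32, set curr.next=prev(None) | reversed so far: 32
Step 2: curr=6, set curr.next=prev(32) | reversed so far: 6 -> 32
Step 3: curr=45, set curr.next=prev(6) | reversed so far: 45 -> 6 -> 32
Step 4: curr=25, set curr.next=prev(45) | reversed so far: 25 -> 45 -> 6 -> 32

25 -> 45 -> 6 -> 32 -> None


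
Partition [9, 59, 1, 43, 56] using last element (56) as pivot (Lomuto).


Pivot: 56
  9 <= 56: advance i (no swap)
  1 <= 56: swap -> [9, 1, 59, 43, 56]
  43 <= 56: swap -> [9, 1, 43, 59, 56]
Place pivot at 3: [9, 1, 43, 56, 59]

Partitioned: [9, 1, 43, 56, 59]


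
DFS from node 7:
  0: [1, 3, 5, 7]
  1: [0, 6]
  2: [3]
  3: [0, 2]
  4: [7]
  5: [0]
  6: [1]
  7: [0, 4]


Visit 7, push [4, 0]
Visit 0, push [5, 3, 1]
Visit 1, push [6]
Visit 6, push []
Visit 3, push [2]
Visit 2, push []
Visit 5, push []
Visit 4, push []

DFS order: [7, 0, 1, 6, 3, 2, 5, 4]


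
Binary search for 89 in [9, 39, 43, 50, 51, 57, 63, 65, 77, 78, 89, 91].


Step 1: lo=0, hi=11, mid=5, val=57
Step 2: lo=6, hi=11, mid=8, val=77
Step 3: lo=9, hi=11, mid=10, val=89

Found at index 10


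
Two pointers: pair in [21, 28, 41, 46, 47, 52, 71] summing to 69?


lo=0(21)+hi=6(71)=92
lo=0(21)+hi=5(52)=73
lo=0(21)+hi=4(47)=68
lo=1(28)+hi=4(47)=75
lo=1(28)+hi=3(46)=74
lo=1(28)+hi=2(41)=69

Yes: 28+41=69


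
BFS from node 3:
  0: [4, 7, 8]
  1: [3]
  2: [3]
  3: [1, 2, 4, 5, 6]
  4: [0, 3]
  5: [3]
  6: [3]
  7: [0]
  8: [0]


Visit 3, enqueue [1, 2, 4, 5, 6]
Visit 1, enqueue []
Visit 2, enqueue []
Visit 4, enqueue [0]
Visit 5, enqueue []
Visit 6, enqueue []
Visit 0, enqueue [7, 8]
Visit 7, enqueue []
Visit 8, enqueue []

BFS order: [3, 1, 2, 4, 5, 6, 0, 7, 8]


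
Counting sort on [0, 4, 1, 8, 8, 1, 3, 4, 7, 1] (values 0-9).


Input: [0, 4, 1, 8, 8, 1, 3, 4, 7, 1]
Counts: [1, 3, 0, 1, 2, 0, 0, 1, 2, 0]

Sorted: [0, 1, 1, 1, 3, 4, 4, 7, 8, 8]


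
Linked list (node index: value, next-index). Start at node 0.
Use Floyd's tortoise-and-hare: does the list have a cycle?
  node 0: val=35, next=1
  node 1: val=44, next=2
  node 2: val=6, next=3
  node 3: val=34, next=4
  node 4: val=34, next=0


Floyd's tortoise (slow, +1) and hare (fast, +2):
  init: slow=0, fast=0
  step 1: slow=1, fast=2
  step 2: slow=2, fast=4
  step 3: slow=3, fast=1
  step 4: slow=4, fast=3
  step 5: slow=0, fast=0
  slow == fast at node 0: cycle detected

Cycle: yes


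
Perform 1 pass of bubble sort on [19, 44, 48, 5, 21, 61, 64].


Initial: [19, 44, 48, 5, 21, 61, 64]
Pass 1: [19, 44, 5, 21, 48, 61, 64] (2 swaps)

After 1 pass: [19, 44, 5, 21, 48, 61, 64]


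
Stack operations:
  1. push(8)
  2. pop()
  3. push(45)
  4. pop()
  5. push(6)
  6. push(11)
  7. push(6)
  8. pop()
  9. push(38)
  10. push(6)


push(8) -> [8]
pop()->8, []
push(45) -> [45]
pop()->45, []
push(6) -> [6]
push(11) -> [6, 11]
push(6) -> [6, 11, 6]
pop()->6, [6, 11]
push(38) -> [6, 11, 38]
push(6) -> [6, 11, 38, 6]

Final stack: [6, 11, 38, 6]


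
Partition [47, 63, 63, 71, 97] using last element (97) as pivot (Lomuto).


Pivot: 97
  47 <= 97: advance i (no swap)
  63 <= 97: advance i (no swap)
  63 <= 97: advance i (no swap)
  71 <= 97: advance i (no swap)
Place pivot at 4: [47, 63, 63, 71, 97]

Partitioned: [47, 63, 63, 71, 97]


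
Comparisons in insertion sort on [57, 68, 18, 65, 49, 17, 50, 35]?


Algorithm: insertion sort
Input: [57, 68, 18, 65, 49, 17, 50, 35]
Sorted: [17, 18, 35, 49, 50, 57, 65, 68]

24


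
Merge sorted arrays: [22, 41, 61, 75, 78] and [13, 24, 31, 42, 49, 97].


Take 13 from B
Take 22 from A
Take 24 from B
Take 31 from B
Take 41 from A
Take 42 from B
Take 49 from B
Take 61 from A
Take 75 from A
Take 78 from A

Merged: [13, 22, 24, 31, 41, 42, 49, 61, 75, 78, 97]


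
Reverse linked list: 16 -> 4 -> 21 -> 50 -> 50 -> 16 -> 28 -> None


Step 1: curr=16, set curr.next=prev(None) | reversed so far: 16
Step 2: curr=4, set curr.next=prev(16) | reversed so far: 4 -> 16
Step 3: curr=21, set curr.next=prev(4) | reversed so far: 21 -> 4 -> 16
Step 4: curr=50, set curr.next=prev(21) | reversed so far: 50 -> 21 -> 4 -> 16
Step 5: curr=50, set curr.next=prev(50) | reversed so far: 50 -> 50 -> 21 -> 4 -> 16
Step 6: curr=16, set curr.next=prev(50) | reversed so far: 16 -> 50 -> 50 -> 21 -> 4 -> 16
Step 7: curr=28, set curr.next=prev(16) | reversed so far: 28 -> 16 -> 50 -> 50 -> 21 -> 4 -> 16

28 -> 16 -> 50 -> 50 -> 21 -> 4 -> 16 -> None
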